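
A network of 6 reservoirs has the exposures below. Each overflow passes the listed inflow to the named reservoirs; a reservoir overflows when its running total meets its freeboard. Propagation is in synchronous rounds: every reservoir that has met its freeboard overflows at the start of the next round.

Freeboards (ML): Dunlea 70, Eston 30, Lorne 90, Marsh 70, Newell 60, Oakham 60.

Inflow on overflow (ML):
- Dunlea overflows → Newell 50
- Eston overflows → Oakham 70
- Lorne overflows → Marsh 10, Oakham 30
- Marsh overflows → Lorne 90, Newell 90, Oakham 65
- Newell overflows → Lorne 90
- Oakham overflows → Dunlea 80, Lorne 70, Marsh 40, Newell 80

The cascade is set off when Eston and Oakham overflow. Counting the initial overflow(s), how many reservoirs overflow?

5

Round 1 — Eston, Oakham overflow (initial).
  Dunlea: +80 → 80 ≥ 70
  Lorne: +70 → 70 < 90
  Marsh: +40 → 40 < 70
  Newell: +80 → 80 ≥ 60
Round 2 — Dunlea, Newell overflow.
  Lorne: +90 → 160 ≥ 90
Round 3 — Lorne overflows.
  Marsh: +10 → 50 < 70
No further overflows.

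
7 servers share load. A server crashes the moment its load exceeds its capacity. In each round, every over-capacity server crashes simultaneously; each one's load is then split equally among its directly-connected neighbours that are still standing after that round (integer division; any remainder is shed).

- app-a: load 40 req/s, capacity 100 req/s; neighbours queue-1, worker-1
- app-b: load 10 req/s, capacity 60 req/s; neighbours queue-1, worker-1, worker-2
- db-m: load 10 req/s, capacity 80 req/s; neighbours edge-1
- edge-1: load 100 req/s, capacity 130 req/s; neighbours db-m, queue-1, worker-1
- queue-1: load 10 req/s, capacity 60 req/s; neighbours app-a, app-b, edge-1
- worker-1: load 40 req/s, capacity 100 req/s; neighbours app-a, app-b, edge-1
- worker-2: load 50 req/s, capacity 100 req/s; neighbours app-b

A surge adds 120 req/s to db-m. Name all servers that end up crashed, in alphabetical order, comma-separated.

app-a, app-b, db-m, edge-1, queue-1, worker-1, worker-2

Round 1 — db-m at 130 > 80. db-m crashes.
  db-m sheds 130 req/s to edge-1: 130 each.
    edge-1: 100+130 = 230 > 130
Round 2 — edge-1 crashes.
  edge-1 sheds 230 req/s to queue-1, worker-1: 115 each.
    queue-1: 10+115 = 125 > 60
    worker-1: 40+115 = 155 > 100
Round 3 — queue-1, worker-1 crash.
  queue-1 sheds 125 req/s to app-a, app-b: 62 each (1 lost).
    app-a: 40+62 = 102 > 100
    app-b: 10+62 = 72 > 60
  worker-1 sheds 155 req/s to app-a, app-b: 77 each (1 lost).
    app-a: 102+77 = 179 > 100
    app-b: 72+77 = 149 > 60
Round 4 — app-a, app-b crash.
  app-a sheds 179 req/s: no online neighbours, lost.
  app-b sheds 149 req/s to worker-2: 149 each.
    worker-2: 50+149 = 199 > 100
Round 5 — worker-2 crashes.
  worker-2 sheds 199 req/s: no online neighbours, lost.
No further crashes.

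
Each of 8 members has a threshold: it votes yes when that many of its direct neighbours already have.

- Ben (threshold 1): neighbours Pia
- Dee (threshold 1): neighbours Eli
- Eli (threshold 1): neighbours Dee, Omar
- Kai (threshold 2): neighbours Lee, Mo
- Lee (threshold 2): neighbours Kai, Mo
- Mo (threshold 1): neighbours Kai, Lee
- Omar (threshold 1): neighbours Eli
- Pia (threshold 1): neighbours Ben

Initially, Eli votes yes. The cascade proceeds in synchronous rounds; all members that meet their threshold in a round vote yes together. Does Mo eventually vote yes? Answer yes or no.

Round 1 — Eli votes yes (initial).
Round 2 — checking thresholds:
  Dee: 1 of 1 neighbours ≥ 1, votes yes.
  Omar: 1 of 1 neighbours ≥ 1, votes yes.
Round 3 — no new yes votes; cascade stops.

no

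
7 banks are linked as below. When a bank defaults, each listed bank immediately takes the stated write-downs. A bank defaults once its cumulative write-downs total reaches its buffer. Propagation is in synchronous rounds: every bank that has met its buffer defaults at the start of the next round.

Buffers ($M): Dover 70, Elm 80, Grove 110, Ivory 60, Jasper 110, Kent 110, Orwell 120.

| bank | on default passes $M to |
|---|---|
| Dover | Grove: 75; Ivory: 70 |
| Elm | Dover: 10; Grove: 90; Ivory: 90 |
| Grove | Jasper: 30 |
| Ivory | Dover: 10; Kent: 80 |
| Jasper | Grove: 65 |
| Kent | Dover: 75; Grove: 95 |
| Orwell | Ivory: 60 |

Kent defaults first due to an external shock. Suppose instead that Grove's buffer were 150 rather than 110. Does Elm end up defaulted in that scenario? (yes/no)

With Grove's buffer at 150:
Round 1 — Kent defaults (initial).
  Dover: +75 → 75 ≥ 70
  Grove: +95 → 95 < 150
Round 2 — Dover defaults.
  Grove: +75 → 170 ≥ 150
  Ivory: +70 → 70 ≥ 60
Round 3 — Grove, Ivory default.
  Jasper: +30 → 30 < 110
No further defaults.

no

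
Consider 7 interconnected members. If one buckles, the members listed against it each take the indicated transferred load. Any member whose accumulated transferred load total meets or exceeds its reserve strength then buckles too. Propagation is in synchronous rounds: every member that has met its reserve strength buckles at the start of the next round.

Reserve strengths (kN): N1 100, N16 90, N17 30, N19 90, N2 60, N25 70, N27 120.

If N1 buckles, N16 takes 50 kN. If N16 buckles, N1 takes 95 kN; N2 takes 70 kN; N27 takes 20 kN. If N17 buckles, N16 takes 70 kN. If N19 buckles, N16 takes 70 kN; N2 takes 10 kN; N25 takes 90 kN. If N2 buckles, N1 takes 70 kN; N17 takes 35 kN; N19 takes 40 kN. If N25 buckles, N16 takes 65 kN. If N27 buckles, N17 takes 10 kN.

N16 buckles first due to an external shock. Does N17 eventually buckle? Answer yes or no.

Round 1 — N16 buckles (initial).
  N1: +95 → 95 < 100
  N2: +70 → 70 ≥ 60
  N27: +20 → 20 < 120
Round 2 — N2 buckles.
  N1: +70 → 165 ≥ 100
  N17: +35 → 35 ≥ 30
  N19: +40 → 40 < 90
Round 3 — N1, N17 buckle.
No further bucklings.

yes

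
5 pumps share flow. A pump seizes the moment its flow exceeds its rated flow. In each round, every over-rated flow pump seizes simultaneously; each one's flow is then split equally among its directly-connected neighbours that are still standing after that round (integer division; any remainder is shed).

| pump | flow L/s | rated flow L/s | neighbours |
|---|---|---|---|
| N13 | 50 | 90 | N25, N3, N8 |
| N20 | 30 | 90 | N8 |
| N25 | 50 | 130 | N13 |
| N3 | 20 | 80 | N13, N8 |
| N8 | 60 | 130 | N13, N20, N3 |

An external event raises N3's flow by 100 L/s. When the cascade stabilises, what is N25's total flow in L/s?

Round 1 — N3 at 120 > 80. N3 seizes.
  N3 sheds 120 L/s to N13, N8: 60 each.
    N13: 50+60 = 110 > 90
    N8: 60+60 = 120 ≤ 130
Round 2 — N13 seizes.
  N13 sheds 110 L/s to N25, N8: 55 each.
    N25: 50+55 = 105 ≤ 130
    N8: 120+55 = 175 > 130
Round 3 — N8 seizes.
  N8 sheds 175 L/s to N20: 175 each.
    N20: 30+175 = 205 > 90
Round 4 — N20 seizes.
  N20 sheds 205 L/s: no online neighbours, lost.
No further seizures.

105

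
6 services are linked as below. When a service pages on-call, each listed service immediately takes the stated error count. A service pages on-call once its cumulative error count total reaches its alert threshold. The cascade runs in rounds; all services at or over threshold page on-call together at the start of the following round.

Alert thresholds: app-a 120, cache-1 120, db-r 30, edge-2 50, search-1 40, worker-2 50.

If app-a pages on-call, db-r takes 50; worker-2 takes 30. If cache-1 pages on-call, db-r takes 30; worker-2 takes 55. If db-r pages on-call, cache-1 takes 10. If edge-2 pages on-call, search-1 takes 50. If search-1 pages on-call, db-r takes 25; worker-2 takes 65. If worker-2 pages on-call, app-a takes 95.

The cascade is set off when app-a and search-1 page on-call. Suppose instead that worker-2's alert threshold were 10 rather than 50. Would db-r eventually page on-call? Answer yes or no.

yes

With worker-2's alert threshold at 10:
Round 1 — app-a, search-1 page on-call (initial).
  db-r: +50+25 → 75 ≥ 30
  worker-2: +30+65 → 95 ≥ 10
Round 2 — db-r, worker-2 page on-call.
  cache-1: +10 → 10 < 120
No further pages.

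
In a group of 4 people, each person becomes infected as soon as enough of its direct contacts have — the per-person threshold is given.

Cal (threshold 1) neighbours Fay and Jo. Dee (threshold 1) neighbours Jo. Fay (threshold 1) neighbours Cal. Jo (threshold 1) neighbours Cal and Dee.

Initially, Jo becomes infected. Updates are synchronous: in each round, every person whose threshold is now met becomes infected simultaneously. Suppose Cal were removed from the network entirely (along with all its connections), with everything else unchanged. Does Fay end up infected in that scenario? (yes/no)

With Cal removed:
Round 1 — Jo becomes infected (initial).
Round 2 — checking thresholds:
  Dee: 1 of 1 neighbours ≥ 1, becomes infected.
Round 3 — no new infections; cascade stops.

no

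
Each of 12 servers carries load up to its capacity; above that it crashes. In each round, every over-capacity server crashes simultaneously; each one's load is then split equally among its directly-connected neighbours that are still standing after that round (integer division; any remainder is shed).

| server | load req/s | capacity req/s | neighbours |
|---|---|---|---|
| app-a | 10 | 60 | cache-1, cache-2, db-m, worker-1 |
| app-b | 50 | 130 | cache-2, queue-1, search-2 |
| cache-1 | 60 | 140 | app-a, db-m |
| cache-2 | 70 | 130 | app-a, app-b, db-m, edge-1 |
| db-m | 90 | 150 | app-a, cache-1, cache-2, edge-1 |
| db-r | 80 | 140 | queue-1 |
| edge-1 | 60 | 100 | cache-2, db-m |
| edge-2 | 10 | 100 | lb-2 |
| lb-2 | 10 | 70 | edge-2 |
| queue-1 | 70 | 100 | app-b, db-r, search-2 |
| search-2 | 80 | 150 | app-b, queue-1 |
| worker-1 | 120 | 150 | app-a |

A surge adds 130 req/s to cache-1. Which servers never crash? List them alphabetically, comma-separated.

edge-2, lb-2

Round 1 — cache-1 at 190 > 140. cache-1 crashes.
  cache-1 sheds 190 req/s to app-a, db-m: 95 each.
    app-a: 10+95 = 105 > 60
    db-m: 90+95 = 185 > 150
Round 2 — app-a, db-m crash.
  app-a sheds 105 req/s to cache-2, worker-1: 52 each (1 lost).
    cache-2: 70+52 = 122 ≤ 130
    worker-1: 120+52 = 172 > 150
  db-m sheds 185 req/s to cache-2, edge-1: 92 each (1 lost).
    cache-2: 122+92 = 214 > 130
    edge-1: 60+92 = 152 > 100
Round 3 — cache-2, edge-1, worker-1 crash.
  cache-2 sheds 214 req/s to app-b: 214 each.
    app-b: 50+214 = 264 > 130
  edge-1 sheds 152 req/s: no online neighbours, lost.
  worker-1 sheds 172 req/s: no online neighbours, lost.
Round 4 — app-b crashes.
  app-b sheds 264 req/s to queue-1, search-2: 132 each.
    queue-1: 70+132 = 202 > 100
    search-2: 80+132 = 212 > 150
Round 5 — queue-1, search-2 crash.
  queue-1 sheds 202 req/s to db-r: 202 each.
    db-r: 80+202 = 282 > 140
  search-2 sheds 212 req/s: no online neighbours, lost.
Round 6 — db-r crashes.
  db-r sheds 282 req/s: no online neighbours, lost.
No further crashes.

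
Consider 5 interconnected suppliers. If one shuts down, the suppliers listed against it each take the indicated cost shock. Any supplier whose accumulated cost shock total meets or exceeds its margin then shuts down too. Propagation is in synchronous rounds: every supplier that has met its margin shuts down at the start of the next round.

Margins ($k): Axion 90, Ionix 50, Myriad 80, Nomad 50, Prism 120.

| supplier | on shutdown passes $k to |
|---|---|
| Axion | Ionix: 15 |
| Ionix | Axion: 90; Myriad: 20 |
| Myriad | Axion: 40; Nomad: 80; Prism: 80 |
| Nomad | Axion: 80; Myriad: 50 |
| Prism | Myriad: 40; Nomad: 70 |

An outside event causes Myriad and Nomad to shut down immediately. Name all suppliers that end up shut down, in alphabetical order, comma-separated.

Round 1 — Myriad, Nomad shut down (initial).
  Axion: +40+80 → 120 ≥ 90
  Prism: +80 → 80 < 120
Round 2 — Axion shuts down.
  Ionix: +15 → 15 < 50
No further shutdowns.

Axion, Myriad, Nomad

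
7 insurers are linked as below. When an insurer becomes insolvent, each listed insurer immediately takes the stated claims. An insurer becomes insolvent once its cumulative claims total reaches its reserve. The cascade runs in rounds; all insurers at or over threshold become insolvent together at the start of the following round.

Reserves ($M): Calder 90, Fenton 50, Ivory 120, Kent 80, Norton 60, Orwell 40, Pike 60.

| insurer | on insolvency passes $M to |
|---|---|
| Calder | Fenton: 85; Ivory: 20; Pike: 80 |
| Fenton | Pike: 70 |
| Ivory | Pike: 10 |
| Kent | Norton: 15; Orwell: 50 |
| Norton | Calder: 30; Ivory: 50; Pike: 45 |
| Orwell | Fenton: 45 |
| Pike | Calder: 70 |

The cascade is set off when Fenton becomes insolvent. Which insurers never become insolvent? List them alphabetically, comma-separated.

Round 1 — Fenton becomes insolvent (initial).
  Pike: +70 → 70 ≥ 60
Round 2 — Pike becomes insolvent.
  Calder: +70 → 70 < 90
No further insolvencies.

Calder, Ivory, Kent, Norton, Orwell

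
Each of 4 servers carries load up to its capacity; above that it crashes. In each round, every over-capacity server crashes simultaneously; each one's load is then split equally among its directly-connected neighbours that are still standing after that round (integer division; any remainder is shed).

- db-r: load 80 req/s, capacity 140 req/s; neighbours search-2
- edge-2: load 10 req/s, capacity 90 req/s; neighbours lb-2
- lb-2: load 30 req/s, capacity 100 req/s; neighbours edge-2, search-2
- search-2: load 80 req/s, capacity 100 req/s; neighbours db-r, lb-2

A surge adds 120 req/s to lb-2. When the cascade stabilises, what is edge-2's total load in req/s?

85

Round 1 — lb-2 at 150 > 100. lb-2 crashes.
  lb-2 sheds 150 req/s to edge-2, search-2: 75 each.
    edge-2: 10+75 = 85 ≤ 90
    search-2: 80+75 = 155 > 100
Round 2 — search-2 crashes.
  search-2 sheds 155 req/s to db-r: 155 each.
    db-r: 80+155 = 235 > 140
Round 3 — db-r crashes.
  db-r sheds 235 req/s: no online neighbours, lost.
No further crashes.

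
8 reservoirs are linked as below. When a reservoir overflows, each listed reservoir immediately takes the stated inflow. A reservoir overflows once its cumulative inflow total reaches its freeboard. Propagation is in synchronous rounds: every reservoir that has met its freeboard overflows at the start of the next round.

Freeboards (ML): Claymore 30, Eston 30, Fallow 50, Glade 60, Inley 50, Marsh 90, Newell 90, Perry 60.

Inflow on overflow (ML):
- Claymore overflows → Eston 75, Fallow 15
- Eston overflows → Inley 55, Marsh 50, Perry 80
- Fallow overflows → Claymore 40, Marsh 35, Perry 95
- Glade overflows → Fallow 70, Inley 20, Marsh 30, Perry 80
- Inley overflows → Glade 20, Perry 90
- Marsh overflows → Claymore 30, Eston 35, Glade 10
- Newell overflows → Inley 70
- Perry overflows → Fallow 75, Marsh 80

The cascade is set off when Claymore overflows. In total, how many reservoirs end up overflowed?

6

Round 1 — Claymore overflows (initial).
  Eston: +75 → 75 ≥ 30
  Fallow: +15 → 15 < 50
Round 2 — Eston overflows.
  Inley: +55 → 55 ≥ 50
  Marsh: +50 → 50 < 90
  Perry: +80 → 80 ≥ 60
Round 3 — Inley, Perry overflow.
  Fallow: +75 → 90 ≥ 50
  Glade: +20 → 20 < 60
  Marsh: +80 → 130 ≥ 90
Round 4 — Fallow, Marsh overflow.
  Glade: +10 → 30 < 60
No further overflows.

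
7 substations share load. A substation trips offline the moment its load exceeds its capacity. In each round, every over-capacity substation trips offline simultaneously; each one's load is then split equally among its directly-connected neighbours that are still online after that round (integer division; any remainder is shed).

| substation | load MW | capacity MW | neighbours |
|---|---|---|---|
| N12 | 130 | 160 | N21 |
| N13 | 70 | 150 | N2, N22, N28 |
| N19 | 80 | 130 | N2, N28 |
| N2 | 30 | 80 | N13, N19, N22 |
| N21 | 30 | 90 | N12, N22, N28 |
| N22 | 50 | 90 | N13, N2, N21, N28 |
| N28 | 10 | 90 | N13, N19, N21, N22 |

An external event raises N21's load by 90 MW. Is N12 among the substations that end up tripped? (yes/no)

Round 1 — N21 at 120 > 90. N21 trips offline.
  N21 sheds 120 MW to N12, N22, N28: 40 each.
    N12: 130+40 = 170 > 160
    N22: 50+40 = 90 ≤ 90
    N28: 10+40 = 50 ≤ 90
Round 2 — N12 trips offline.
  N12 sheds 170 MW: no online neighbours, lost.
No further trips.

yes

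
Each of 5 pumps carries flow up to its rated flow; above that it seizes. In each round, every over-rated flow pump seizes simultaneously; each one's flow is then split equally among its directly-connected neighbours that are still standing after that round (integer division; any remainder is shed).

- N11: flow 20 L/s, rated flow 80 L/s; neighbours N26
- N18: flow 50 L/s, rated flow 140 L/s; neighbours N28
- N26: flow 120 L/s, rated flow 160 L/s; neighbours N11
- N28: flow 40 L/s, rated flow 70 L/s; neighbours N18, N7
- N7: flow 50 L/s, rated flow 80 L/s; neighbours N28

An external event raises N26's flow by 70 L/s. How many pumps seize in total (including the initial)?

2

Round 1 — N26 at 190 > 160. N26 seizes.
  N26 sheds 190 L/s to N11: 190 each.
    N11: 20+190 = 210 > 80
Round 2 — N11 seizes.
  N11 sheds 210 L/s: no online neighbours, lost.
No further seizures.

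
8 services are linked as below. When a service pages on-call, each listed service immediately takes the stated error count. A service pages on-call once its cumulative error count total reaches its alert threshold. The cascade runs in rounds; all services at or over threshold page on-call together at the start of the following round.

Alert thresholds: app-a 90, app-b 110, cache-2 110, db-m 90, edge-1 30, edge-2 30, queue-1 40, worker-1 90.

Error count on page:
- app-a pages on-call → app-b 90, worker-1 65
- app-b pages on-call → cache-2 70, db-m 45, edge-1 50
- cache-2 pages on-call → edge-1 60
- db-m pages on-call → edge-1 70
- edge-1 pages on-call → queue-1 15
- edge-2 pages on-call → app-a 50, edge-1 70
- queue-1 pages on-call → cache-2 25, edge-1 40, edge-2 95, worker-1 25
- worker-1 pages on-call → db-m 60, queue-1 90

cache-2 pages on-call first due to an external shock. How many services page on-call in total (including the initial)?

Round 1 — cache-2 pages on-call (initial).
  edge-1: +60 → 60 ≥ 30
Round 2 — edge-1 pages on-call.
  queue-1: +15 → 15 < 40
No further pages.

2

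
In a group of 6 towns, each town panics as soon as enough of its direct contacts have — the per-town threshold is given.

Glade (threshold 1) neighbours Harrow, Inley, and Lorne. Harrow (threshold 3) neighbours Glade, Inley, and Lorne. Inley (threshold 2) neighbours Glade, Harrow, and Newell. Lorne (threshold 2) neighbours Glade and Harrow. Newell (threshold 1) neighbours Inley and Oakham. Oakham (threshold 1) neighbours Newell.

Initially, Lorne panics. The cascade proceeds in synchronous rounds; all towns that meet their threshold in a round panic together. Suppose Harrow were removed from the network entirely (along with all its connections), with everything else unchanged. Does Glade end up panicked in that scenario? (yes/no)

With Harrow removed:
Round 1 — Lorne panics (initial).
Round 2 — checking thresholds:
  Glade: 1 of 2 neighbours ≥ 1, panics.
Round 3 — no new panics; cascade stops.

yes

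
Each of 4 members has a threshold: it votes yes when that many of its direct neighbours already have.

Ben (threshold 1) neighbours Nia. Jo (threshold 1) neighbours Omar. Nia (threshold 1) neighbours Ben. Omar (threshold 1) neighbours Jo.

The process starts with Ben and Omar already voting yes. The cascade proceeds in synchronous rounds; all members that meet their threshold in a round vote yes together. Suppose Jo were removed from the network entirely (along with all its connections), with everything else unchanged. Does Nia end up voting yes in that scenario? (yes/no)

yes

With Jo removed:
Round 1 — Ben, Omar vote yes (initial).
Round 2 — checking thresholds:
  Nia: 1 of 1 neighbours ≥ 1, votes yes.
Round 3 — no new yes votes; cascade stops.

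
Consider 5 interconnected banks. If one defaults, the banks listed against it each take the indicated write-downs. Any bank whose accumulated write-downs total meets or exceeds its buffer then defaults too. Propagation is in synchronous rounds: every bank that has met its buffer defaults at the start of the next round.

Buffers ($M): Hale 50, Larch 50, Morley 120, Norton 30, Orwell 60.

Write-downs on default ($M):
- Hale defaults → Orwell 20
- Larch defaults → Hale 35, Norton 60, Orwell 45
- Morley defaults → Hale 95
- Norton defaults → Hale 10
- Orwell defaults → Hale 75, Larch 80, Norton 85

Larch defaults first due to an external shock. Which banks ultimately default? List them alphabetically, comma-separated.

Larch, Norton

Round 1 — Larch defaults (initial).
  Hale: +35 → 35 < 50
  Norton: +60 → 60 ≥ 30
  Orwell: +45 → 45 < 60
Round 2 — Norton defaults.
  Hale: +10 → 45 < 50
No further defaults.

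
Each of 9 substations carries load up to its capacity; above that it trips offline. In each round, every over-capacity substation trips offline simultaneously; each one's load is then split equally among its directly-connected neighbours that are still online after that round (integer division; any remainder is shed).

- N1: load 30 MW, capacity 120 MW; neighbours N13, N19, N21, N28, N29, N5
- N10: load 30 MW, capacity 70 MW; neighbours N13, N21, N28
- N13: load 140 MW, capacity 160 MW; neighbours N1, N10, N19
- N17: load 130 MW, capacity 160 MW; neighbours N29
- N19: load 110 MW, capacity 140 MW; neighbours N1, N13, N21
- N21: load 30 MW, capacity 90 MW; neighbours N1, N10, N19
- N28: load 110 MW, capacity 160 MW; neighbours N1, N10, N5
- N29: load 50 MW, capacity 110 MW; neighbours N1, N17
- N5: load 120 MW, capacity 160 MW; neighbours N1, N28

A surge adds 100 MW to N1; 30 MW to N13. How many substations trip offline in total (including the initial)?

7

Round 1 — N1 at 130 > 120; N13 at 170 > 160. N1, N13 trip offline.
  N1 sheds 130 MW to N19, N21, N28, N29, N5: 26 each.
    N19: 110+26 = 136 ≤ 140
    N21: 30+26 = 56 ≤ 90
    N28: 110+26 = 136 ≤ 160
    N29: 50+26 = 76 ≤ 110
    N5: 120+26 = 146 ≤ 160
  N13 sheds 170 MW to N10, N19: 85 each.
    N10: 30+85 = 115 > 70
    N19: 136+85 = 221 > 140
Round 2 — N10, N19 trip offline.
  N10 sheds 115 MW to N21, N28: 57 each (1 lost).
    N21: 56+57 = 113 > 90
    N28: 136+57 = 193 > 160
  N19 sheds 221 MW to N21: 221 each.
    N21: 113+221 = 334 > 90
Round 3 — N21, N28 trip offline.
  N21 sheds 334 MW: no online neighbours, lost.
  N28 sheds 193 MW to N5: 193 each.
    N5: 146+193 = 339 > 160
Round 4 — N5 trips offline.
  N5 sheds 339 MW: no online neighbours, lost.
No further trips.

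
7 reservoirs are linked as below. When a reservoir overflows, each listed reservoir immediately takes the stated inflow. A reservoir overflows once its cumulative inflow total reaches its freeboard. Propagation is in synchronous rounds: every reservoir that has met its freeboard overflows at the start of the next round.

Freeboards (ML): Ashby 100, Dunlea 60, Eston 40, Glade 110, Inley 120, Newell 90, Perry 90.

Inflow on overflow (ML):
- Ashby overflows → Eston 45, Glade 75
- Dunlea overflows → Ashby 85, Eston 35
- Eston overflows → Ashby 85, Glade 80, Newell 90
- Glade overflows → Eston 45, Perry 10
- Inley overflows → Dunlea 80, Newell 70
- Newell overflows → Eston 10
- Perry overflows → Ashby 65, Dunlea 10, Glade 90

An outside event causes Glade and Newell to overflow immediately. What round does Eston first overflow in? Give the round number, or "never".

2

Round 1 — Glade, Newell overflow (initial).
  Eston: +45+10 → 55 ≥ 40
  Perry: +10 → 10 < 90
Round 2 — Eston overflows.
  Ashby: +85 → 85 < 100
No further overflows.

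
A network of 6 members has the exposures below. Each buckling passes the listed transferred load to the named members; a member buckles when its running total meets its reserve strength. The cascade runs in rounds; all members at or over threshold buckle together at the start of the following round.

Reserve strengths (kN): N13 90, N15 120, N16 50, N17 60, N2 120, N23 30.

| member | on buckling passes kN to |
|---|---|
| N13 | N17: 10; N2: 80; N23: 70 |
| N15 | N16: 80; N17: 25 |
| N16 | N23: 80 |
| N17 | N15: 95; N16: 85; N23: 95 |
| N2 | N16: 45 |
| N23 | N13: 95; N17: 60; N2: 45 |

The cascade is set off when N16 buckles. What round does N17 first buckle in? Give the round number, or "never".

Round 1 — N16 buckles (initial).
  N23: +80 → 80 ≥ 30
Round 2 — N23 buckles.
  N13: +95 → 95 ≥ 90
  N17: +60 → 60 ≥ 60
  N2: +45 → 45 < 120
Round 3 — N13, N17 buckle.
  N15: +95 → 95 < 120
  N2: +80 → 125 ≥ 120
Round 4 — N2 buckles.
No further bucklings.

3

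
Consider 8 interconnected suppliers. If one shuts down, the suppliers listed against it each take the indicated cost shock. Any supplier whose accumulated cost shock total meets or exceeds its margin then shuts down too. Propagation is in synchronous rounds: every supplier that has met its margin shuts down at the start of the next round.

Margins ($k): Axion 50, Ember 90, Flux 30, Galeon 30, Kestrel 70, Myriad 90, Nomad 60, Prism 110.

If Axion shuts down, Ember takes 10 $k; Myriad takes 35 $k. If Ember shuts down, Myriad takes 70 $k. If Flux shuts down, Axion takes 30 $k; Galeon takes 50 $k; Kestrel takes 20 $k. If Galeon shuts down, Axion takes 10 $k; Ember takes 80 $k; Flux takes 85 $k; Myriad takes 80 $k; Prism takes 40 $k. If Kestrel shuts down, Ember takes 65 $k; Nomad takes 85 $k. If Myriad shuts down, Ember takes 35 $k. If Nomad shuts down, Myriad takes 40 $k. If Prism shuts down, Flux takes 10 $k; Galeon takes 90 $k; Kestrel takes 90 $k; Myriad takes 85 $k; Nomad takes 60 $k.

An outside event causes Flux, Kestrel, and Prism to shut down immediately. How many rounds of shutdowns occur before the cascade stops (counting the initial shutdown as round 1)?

3

Round 1 — Flux, Kestrel, Prism shut down (initial).
  Axion: +30 → 30 < 50
  Ember: +65 → 65 < 90
  Galeon: +50+90 → 140 ≥ 30
  Myriad: +85 → 85 < 90
  Nomad: +85+60 → 145 ≥ 60
Round 2 — Galeon, Nomad shut down.
  Axion: +10 → 40 < 50
  Ember: +80 → 145 ≥ 90
  Myriad: +80+40 → 205 ≥ 90
Round 3 — Ember, Myriad shut down.
No further shutdowns.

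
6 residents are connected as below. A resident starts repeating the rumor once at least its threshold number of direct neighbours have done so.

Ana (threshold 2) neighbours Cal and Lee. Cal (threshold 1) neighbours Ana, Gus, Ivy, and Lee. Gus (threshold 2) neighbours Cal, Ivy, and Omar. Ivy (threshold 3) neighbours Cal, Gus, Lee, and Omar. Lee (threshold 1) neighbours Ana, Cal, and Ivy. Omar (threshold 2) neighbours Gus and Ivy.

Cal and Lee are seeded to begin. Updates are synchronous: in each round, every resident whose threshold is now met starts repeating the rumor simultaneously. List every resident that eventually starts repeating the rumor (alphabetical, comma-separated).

Ana, Cal, Lee

Round 1 — Cal, Lee start repeating the rumor (initial).
Round 2 — checking thresholds:
  Ana: 2 of 2 neighbours ≥ 2, starts repeating the rumor.
  Gus: 1 of 3 neighbours < 2, holds.
  Ivy: 2 of 4 neighbours < 3, holds.
Round 3 — no new spreads; cascade stops.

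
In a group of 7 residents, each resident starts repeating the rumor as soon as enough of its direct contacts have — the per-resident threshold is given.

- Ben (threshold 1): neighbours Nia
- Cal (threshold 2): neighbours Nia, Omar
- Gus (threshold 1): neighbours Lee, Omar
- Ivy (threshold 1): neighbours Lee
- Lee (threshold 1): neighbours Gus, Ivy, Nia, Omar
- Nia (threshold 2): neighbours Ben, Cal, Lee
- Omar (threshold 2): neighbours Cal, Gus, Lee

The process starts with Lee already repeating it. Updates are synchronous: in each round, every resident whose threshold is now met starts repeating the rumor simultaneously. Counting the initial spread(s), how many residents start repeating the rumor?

4

Round 1 — Lee starts repeating the rumor (initial).
Round 2 — checking thresholds:
  Gus: 1 of 2 neighbours ≥ 1, starts repeating the rumor.
  Ivy: 1 of 1 neighbours ≥ 1, starts repeating the rumor.
  Nia: 1 of 3 neighbours < 2, not yet.
  Omar: 1 of 3 neighbours < 2, not yet.
Round 3 — checking thresholds:
  Nia: 1 of 3 neighbours < 2, not yet.
  Omar: 2 of 3 neighbours ≥ 2, starts repeating the rumor.
Round 4 — no new spreads; cascade stops.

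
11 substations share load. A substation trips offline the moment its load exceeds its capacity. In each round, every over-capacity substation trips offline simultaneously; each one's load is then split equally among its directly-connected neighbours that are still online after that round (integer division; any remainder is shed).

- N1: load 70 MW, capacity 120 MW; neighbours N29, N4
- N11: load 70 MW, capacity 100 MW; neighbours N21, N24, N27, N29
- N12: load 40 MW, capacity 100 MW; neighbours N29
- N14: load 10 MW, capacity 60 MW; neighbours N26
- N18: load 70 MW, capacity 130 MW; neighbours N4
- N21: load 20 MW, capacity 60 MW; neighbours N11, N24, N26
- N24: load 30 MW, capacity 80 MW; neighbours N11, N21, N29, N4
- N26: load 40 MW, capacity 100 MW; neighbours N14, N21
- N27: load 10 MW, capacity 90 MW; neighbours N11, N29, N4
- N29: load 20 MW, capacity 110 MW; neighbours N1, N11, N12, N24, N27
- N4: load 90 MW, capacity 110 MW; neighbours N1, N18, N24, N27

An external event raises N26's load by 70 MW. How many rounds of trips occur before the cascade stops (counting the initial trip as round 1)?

Round 1 — N26 at 110 > 100. N26 trips offline.
  N26 sheds 110 MW to N14, N21: 55 each.
    N14: 10+55 = 65 > 60
    N21: 20+55 = 75 > 60
Round 2 — N14, N21 trip offline.
  N14 sheds 65 MW: no online neighbours, lost.
  N21 sheds 75 MW to N11, N24: 37 each (1 lost).
    N11: 70+37 = 107 > 100
    N24: 30+37 = 67 ≤ 80
Round 3 — N11 trips offline.
  N11 sheds 107 MW to N24, N27, N29: 35 each (2 lost).
    N24: 67+35 = 102 > 80
    N27: 10+35 = 45 ≤ 90
    N29: 20+35 = 55 ≤ 110
Round 4 — N24 trips offline.
  N24 sheds 102 MW to N29, N4: 51 each.
    N29: 55+51 = 106 ≤ 110
    N4: 90+51 = 141 > 110
Round 5 — N4 trips offline.
  N4 sheds 141 MW to N1, N18, N27: 47 each.
    N1: 70+47 = 117 ≤ 120
    N18: 70+47 = 117 ≤ 130
    N27: 45+47 = 92 > 90
Round 6 — N27 trips offline.
  N27 sheds 92 MW to N29: 92 each.
    N29: 106+92 = 198 > 110
Round 7 — N29 trips offline.
  N29 sheds 198 MW to N1, N12: 99 each.
    N1: 117+99 = 216 > 120
    N12: 40+99 = 139 > 100
Round 8 — N1, N12 trip offline.
  N1 sheds 216 MW: no online neighbours, lost.
  N12 sheds 139 MW: no online neighbours, lost.
No further trips.

8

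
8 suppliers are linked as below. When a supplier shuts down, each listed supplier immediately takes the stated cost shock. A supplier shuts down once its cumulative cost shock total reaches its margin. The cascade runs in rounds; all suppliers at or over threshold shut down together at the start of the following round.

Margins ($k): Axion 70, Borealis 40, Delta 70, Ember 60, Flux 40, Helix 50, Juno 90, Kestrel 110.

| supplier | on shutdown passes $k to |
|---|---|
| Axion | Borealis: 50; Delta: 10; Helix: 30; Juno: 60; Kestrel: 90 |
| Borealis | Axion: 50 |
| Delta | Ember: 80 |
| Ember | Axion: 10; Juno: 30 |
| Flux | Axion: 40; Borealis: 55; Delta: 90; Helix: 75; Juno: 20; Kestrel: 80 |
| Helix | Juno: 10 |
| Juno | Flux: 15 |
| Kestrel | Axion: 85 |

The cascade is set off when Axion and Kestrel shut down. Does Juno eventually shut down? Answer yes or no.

no

Round 1 — Axion, Kestrel shut down (initial).
  Borealis: +50 → 50 ≥ 40
  Delta: +10 → 10 < 70
  Helix: +30 → 30 < 50
  Juno: +60 → 60 < 90
Round 2 — Borealis shuts down.
No further shutdowns.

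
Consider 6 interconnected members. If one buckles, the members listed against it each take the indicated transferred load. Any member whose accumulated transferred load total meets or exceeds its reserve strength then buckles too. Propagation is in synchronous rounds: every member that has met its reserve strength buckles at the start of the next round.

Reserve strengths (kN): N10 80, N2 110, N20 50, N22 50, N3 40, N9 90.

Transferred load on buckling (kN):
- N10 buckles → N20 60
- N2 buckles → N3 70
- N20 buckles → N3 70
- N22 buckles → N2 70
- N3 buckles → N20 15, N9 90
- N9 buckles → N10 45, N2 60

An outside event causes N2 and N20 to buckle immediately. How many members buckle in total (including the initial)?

4

Round 1 — N2, N20 buckle (initial).
  N3: +70+70 → 140 ≥ 40
Round 2 — N3 buckles.
  N9: +90 → 90 ≥ 90
Round 3 — N9 buckles.
  N10: +45 → 45 < 80
No further bucklings.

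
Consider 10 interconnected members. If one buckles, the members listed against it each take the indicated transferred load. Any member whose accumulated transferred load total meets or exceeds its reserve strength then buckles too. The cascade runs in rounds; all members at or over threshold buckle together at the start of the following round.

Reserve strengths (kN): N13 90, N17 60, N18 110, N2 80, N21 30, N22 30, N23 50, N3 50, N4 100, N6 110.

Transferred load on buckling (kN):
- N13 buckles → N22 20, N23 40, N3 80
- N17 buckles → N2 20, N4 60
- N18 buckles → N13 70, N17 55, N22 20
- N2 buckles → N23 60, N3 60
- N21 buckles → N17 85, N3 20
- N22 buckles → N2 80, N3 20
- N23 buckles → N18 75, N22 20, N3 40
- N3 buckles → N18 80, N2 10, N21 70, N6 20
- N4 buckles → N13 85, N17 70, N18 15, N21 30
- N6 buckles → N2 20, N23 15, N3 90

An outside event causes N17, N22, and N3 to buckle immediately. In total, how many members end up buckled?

Round 1 — N17, N22, N3 buckle (initial).
  N18: +80 → 80 < 110
  N2: +20+80+10 → 110 ≥ 80
  N21: +70 → 70 ≥ 30
  N4: +60 → 60 < 100
  N6: +20 → 20 < 110
Round 2 — N2, N21 buckle.
  N23: +60 → 60 ≥ 50
Round 3 — N23 buckles.
  N18: +75 → 155 ≥ 110
Round 4 — N18 buckles.
  N13: +70 → 70 < 90
No further bucklings.

7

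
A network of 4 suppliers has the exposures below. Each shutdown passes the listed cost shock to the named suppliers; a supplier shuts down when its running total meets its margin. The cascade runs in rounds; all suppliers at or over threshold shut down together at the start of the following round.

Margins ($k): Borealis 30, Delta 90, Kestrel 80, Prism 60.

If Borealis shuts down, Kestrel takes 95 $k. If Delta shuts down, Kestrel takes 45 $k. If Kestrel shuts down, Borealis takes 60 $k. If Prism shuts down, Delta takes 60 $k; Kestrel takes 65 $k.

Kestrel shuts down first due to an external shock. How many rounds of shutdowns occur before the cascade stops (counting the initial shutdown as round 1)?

Round 1 — Kestrel shuts down (initial).
  Borealis: +60 → 60 ≥ 30
Round 2 — Borealis shuts down.
No further shutdowns.

2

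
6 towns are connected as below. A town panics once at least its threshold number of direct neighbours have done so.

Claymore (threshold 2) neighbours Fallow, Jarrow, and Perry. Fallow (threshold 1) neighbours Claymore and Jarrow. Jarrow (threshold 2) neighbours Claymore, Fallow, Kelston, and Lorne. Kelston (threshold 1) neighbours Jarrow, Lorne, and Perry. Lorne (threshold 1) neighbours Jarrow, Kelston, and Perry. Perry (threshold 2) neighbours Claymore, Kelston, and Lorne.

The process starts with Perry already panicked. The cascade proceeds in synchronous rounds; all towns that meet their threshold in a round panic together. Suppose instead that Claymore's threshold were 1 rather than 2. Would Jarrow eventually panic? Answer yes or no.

yes

With Claymore's threshold at 1:
Round 1 — Perry panics (initial).
Round 2 — checking thresholds:
  Claymore: 1 of 3 neighbours ≥ 1, panics.
  Kelston: 1 of 3 neighbours ≥ 1, panics.
  Lorne: 1 of 3 neighbours ≥ 1, panics.
Round 3 — checking thresholds:
  Fallow: 1 of 2 neighbours ≥ 1, panics.
  Jarrow: 3 of 4 neighbours ≥ 2, panics.
Round 4 — no new panics; cascade stops.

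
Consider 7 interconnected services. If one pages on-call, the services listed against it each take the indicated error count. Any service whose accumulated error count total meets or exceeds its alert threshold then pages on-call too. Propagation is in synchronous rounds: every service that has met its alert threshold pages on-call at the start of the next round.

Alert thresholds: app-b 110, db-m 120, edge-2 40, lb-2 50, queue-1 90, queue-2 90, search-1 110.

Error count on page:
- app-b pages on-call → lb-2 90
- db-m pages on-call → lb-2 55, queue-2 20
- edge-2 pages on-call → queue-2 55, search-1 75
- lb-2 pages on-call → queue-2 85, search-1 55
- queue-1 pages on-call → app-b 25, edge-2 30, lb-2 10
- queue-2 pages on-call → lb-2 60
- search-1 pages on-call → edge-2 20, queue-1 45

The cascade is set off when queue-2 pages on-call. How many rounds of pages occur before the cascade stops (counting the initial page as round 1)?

2

Round 1 — queue-2 pages on-call (initial).
  lb-2: +60 → 60 ≥ 50
Round 2 — lb-2 pages on-call.
  search-1: +55 → 55 < 110
No further pages.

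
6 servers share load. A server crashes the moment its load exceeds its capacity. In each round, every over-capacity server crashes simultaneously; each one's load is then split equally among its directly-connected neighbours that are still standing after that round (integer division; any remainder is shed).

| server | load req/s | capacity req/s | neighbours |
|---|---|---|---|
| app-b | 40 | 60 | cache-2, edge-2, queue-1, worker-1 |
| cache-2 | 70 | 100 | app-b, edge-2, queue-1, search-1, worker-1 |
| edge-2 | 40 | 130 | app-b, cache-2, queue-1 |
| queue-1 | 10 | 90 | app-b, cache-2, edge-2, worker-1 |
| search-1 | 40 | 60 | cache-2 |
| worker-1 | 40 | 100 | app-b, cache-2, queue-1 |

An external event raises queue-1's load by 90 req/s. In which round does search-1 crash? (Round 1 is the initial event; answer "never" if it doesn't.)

Round 1 — queue-1 at 100 > 90. queue-1 crashes.
  queue-1 sheds 100 req/s to app-b, cache-2, edge-2, worker-1: 25 each.
    app-b: 40+25 = 65 > 60
    cache-2: 70+25 = 95 ≤ 100
    edge-2: 40+25 = 65 ≤ 130
    worker-1: 40+25 = 65 ≤ 100
Round 2 — app-b crashes.
  app-b sheds 65 req/s to cache-2, edge-2, worker-1: 21 each (2 lost).
    cache-2: 95+21 = 116 > 100
    edge-2: 65+21 = 86 ≤ 130
    worker-1: 65+21 = 86 ≤ 100
Round 3 — cache-2 crashes.
  cache-2 sheds 116 req/s to edge-2, search-1, worker-1: 38 each (2 lost).
    edge-2: 86+38 = 124 ≤ 130
    search-1: 40+38 = 78 > 60
    worker-1: 86+38 = 124 > 100
Round 4 — search-1, worker-1 crash.
  search-1 sheds 78 req/s: no online neighbours, lost.
  worker-1 sheds 124 req/s: no online neighbours, lost.
No further crashes.

4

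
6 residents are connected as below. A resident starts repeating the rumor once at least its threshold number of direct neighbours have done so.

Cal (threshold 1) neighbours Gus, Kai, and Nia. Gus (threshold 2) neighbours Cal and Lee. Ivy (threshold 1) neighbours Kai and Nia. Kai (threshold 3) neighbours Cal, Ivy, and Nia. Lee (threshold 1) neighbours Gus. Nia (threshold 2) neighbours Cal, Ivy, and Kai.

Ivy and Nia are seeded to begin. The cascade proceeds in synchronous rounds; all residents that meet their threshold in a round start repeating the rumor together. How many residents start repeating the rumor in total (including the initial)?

Round 1 — Ivy, Nia start repeating the rumor (initial).
Round 2 — checking thresholds:
  Cal: 1 of 3 neighbours ≥ 1, starts repeating the rumor.
  Kai: 2 of 3 neighbours < 3, not yet.
Round 3 — checking thresholds:
  Gus: 1 of 2 neighbours < 2, not yet.
  Kai: 3 of 3 neighbours ≥ 3, starts repeating the rumor.
Round 4 — no new spreads; cascade stops.

4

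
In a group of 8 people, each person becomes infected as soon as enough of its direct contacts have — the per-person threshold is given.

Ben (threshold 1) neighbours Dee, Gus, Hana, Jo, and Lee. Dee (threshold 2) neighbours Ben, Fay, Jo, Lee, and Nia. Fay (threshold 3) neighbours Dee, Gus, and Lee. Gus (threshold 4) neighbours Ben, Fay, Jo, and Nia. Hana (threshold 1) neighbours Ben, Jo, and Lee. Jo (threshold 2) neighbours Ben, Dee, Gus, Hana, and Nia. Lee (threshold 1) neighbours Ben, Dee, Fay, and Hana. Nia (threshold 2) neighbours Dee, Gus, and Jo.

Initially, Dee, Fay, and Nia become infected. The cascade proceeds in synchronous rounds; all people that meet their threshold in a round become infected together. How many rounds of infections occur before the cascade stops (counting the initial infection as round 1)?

Round 1 — Dee, Fay, Nia become infected (initial).
Round 2 — checking thresholds:
  Ben: 1 of 5 neighbours ≥ 1, becomes infected.
  Gus: 2 of 4 neighbours < 4, below threshold.
  Jo: 2 of 5 neighbours ≥ 2, becomes infected.
  Lee: 2 of 4 neighbours ≥ 1, becomes infected.
Round 3 — checking thresholds:
  Gus: 4 of 4 neighbours ≥ 4, becomes infected.
  Hana: 3 of 3 neighbours ≥ 1, becomes infected.
Round 4 — no new infections; cascade stops.

3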